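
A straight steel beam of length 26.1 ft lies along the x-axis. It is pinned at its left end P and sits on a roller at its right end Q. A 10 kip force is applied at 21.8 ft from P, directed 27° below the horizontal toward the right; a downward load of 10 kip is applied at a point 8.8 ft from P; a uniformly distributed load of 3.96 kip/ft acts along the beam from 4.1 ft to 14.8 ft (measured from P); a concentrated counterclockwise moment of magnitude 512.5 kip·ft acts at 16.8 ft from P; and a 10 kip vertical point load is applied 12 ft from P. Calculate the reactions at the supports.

P_x = -8.910 kip, P_y = 59.45 kip, Q_y = 7.467 kip

Resultant of the distributed load: 3.96 × 10.7 = 42.372 kip at 9.45 ft from P.
Moments about P: Q_y·26.1 − 10·sin27°·21.8 − 10·8.8 − (3.96·10.7)·9.45 + 512.5 − 10·12 = 0 → Q_y = 194.885/26.1 = 7.46686 ≈ 7.467 kip.
ΣF_y = 0: P_y + 7.46686 − 10·sin27° − 10 − 3.96·10.7 − 10 = 0 → P_y = 59.45 kip.
ΣF_x = 0: P_x + 10·cos27° = 0 → P_x = -8.910 kip.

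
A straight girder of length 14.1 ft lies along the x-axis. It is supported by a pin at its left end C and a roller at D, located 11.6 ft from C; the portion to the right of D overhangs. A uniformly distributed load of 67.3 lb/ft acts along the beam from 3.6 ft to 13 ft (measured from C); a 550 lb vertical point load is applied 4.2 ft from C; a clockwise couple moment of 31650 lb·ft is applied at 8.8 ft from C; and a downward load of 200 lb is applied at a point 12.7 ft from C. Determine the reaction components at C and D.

Resultant of the distributed load: 67.3 × 9.4 = 632.62 lb at 8.3 ft from C.
Moments about C: D_y·11.6 − (67.3·9.4)·8.3 − 550·4.2 − 31650 − 200·12.7 = 0 → D_y = 41750.746/11.6 = 3599.2 ≈ 3599 lb.
ΣF_y = 0: C_y + 3599.2 − 67.3·9.4 − 550 − 200 = 0 → C_y = -2217 lb.
ΣF_x = 0: no horizontal applied forces, so C_x = 0.

C_x = 0, C_y = -2217 lb, D_y = 3599 lb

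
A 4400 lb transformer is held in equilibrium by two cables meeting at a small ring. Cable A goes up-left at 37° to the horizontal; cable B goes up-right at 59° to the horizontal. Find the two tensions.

ΣF_x = 0: −T_A·cos37° + T_B·cos59° = 0 → T_B = 1.55063·T_A.
ΣF_y = 0: T_A·sin37° + T_B·sin59° = 4400.
Substitute: T_A·(0.601815 + 1.55063·0.857167) = 4400 → T_A = 2278.65 ≈ 2279 lb.
Then T_B = 1.55063 × 2278.65 = 3533 lb.

T_A = 2279 lb, T_B = 3533 lb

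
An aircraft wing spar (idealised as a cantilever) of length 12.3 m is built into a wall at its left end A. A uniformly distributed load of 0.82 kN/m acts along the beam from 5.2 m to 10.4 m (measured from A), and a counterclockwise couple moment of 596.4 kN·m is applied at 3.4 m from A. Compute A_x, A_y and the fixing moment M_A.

A_x = 0, A_y = 4.264 kN, M_A = -563.1 kN·m

Resultant of the distributed load: 0.82 × 5.2 = 4.264 kN at 7.8 m from A.
ΣF_x = 0: A_x = 0.
ΣF_y = 0: A_y − 0.82·5.2 = 0 → A_y = 4.264 kN.
ΣM about A: M_A − (0.82·5.2)·7.8 + 596.4 = 0 → M_A = -563.1 kN·m.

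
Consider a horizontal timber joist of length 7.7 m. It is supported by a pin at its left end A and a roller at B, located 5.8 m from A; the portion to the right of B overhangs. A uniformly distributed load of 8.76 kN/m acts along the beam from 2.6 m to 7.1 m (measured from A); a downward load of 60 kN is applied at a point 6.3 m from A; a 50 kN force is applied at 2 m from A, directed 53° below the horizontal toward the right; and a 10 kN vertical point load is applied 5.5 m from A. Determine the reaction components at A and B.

Resultant of the distributed load: 8.76 × 4.5 = 39.42 kN at 4.85 m from A.
ΣM about A: B_y·5.8 − (8.76·4.5)·4.85 − 60·6.3 − 50·sin53°·2 − 10·5.5 = 0 → B_y = 704.051/5.8 = 121.388 ≈ 121.4 kN.
ΣF_y = 0: A_y + 121.388 − 8.76·4.5 − 60 − 50·sin53° − 10 = 0 → A_y = 27.96 kN.
ΣF_x = 0: A_x + 50·cos53° = 0 → A_x = -30.09 kN.

A_x = -30.09 kN, A_y = 27.96 kN, B_y = 121.4 kN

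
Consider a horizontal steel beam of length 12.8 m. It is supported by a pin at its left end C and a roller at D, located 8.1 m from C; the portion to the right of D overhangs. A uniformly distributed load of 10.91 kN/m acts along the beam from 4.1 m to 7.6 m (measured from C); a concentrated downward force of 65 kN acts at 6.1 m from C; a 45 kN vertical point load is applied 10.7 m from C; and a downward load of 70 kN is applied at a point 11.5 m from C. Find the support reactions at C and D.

C_x = 0, C_y = -17.17 kN, D_y = 235.4 kN

Resultant of the distributed load: 10.91 × 3.5 = 38.185 kN at 5.85 m from C.
ΣM about C: D_y·8.1 − (10.91·3.5)·5.85 − 65·6.1 − 45·10.7 − 70·11.5 = 0 → D_y = 1906.38225/8.1 = 235.356 ≈ 235.4 kN.
ΣF_y = 0: C_y + 235.356 − 10.91·3.5 − 65 − 45 − 70 = 0 → C_y = -17.17 kN.
ΣF_x = 0: no horizontal applied forces, so C_x = 0.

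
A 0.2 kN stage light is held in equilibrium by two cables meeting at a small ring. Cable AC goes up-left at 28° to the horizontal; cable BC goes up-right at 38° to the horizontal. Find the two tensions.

ΣF_x = 0: −T_AC·cos28° + T_BC·cos38° = 0 → T_BC = 1.12048·T_AC.
ΣF_y = 0: T_AC·sin28° + T_BC·sin38° = 0.2.
Substitute: T_AC·(0.469472 + 1.12048·0.615661) = 0.2 → T_AC = 0.172517 ≈ 0.1725 kN.
Then T_BC = 1.12048 × 0.172517 = 0.1933 kN.

T_AC = 0.1725 kN, T_BC = 0.1933 kN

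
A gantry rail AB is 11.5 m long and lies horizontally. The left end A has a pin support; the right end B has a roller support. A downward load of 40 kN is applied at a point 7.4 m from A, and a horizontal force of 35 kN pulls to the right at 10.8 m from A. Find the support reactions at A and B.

A_x = -35.00 kN, A_y = 14.26 kN, B_y = 25.74 kN

ΣM about A: B_y·11.5 − 40·7.4 = 0 → B_y = 296/11.5 = 25.7391 ≈ 25.74 kN.
ΣF_y = 0: A_y + 25.7391 − 40 = 0 → A_y = 14.26 kN.
ΣF_x = 0: A_x + 35 = 0 → A_x = -35.00 kN.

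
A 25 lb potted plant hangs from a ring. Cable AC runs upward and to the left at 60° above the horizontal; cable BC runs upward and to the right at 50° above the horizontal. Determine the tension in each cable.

ΣF_x = 0: −T_AC·cos60° + T_BC·cos50° = 0 → T_BC = 0.777862·T_AC.
ΣF_y = 0: T_AC·sin60° + T_BC·sin50° = 25.
Substitute: T_AC·(0.866025 + 0.777862·0.766044) = 25 → T_AC = 17.101 ≈ 17.10 lb.
Then T_BC = 0.777862 × 17.101 = 13.30 lb.

T_AC = 17.10 lb, T_BC = 13.30 lb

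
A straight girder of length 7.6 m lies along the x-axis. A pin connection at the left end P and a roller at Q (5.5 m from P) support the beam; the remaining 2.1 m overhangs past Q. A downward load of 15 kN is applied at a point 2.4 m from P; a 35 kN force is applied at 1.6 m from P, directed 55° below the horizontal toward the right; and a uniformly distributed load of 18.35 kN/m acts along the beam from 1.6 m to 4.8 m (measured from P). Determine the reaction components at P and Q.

Resultant of the distributed load: 18.35 × 3.2 = 58.72 kN at 3.2 m from P.
ΣM about P: Q_y·5.5 − 15·2.4 − 35·sin55°·1.6 − (18.35·3.2)·3.2 = 0 → Q_y = 269.777/5.5 = 49.0504 ≈ 49.05 kN.
ΣF_y = 0: P_y + 49.0504 − 15 − 35·sin55° − 18.35·3.2 = 0 → P_y = 53.34 kN.
ΣF_x = 0: P_x + 35·cos55° = 0 → P_x = -20.08 kN.

P_x = -20.08 kN, P_y = 53.34 kN, Q_y = 49.05 kN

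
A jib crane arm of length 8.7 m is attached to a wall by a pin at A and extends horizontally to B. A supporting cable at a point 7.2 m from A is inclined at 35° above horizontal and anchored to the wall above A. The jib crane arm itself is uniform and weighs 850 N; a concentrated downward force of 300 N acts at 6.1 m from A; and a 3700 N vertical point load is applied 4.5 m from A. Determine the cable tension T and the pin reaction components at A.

T = 5370 N, A_x = 4399 N, A_y = 1770 N

ΣM about A: T·sin35°·7.2 − 850·4.35 − 300·6.1 − 3700·4.5 = 0 → T = 22177.5/(7.2·0.573576) = 5370.18 ≈ 5370 N.
ΣF_x = 0: A_x − T·cos35° = 0 → A_x = 5370.18 × 0.819152 = 4399 N.
ΣF_y = 0: A_y + T·sin35° − 850 − 300 − 3700 = 0 → A_y = 4850 − 5370.18 × 0.573576 = 1770 N.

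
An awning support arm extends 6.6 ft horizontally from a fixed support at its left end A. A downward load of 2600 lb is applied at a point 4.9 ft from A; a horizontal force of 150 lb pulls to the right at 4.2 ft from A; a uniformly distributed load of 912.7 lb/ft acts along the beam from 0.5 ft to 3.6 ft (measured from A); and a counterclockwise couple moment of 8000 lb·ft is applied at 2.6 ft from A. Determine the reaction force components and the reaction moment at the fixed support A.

Resultant of the distributed load: 912.7 × 3.1 = 2829.37 lb at 2.05 ft from A.
ΣF_x = 0: A_x + 150 = 0 → A_x = -150.0 lb.
ΣF_y = 0: A_y − 2600 − 912.7·3.1 = 0 → A_y = 5429 lb.
ΣM about A: M_A − 2600·4.9 − (912.7·3.1)·2.05 + 8000 = 0 → M_A = 10540 lb·ft.

A_x = -150.0 lb, A_y = 5429 lb, M_A = 10540 lb·ft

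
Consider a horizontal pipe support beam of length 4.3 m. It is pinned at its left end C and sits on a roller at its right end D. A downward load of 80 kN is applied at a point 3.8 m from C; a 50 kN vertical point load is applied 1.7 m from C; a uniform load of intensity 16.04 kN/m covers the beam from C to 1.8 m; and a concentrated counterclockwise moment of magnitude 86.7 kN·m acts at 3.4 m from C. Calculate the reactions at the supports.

C_x = 0, C_y = 82.53 kN, D_y = 76.35 kN

Resultant of the distributed load: 16.04 × 1.8 = 28.872 kN at 0.9 m from C.
Taking moments about C: D_y·4.3 − 80·3.8 − 50·1.7 − (16.04·1.8)·0.9 + 86.7 = 0 → D_y = 328.2848/4.3 = 76.3453 ≈ 76.35 kN.
ΣF_y = 0: C_y + 76.3453 − 80 − 50 − 16.04·1.8 = 0 → C_y = 82.53 kN.
ΣF_x = 0: no horizontal applied forces, so C_x = 0.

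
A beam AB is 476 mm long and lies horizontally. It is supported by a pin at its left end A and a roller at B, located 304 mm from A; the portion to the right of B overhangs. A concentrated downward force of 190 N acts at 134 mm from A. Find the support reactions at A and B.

ΣM about A: B_y·304 − 190·134 = 0 → B_y = 25460/304 = 83.75 N.
ΣF_y = 0: A_y + 83.75 − 190 = 0 → A_y = 106.2 N.
ΣF_x = 0: no horizontal applied forces, so A_x = 0.

A_x = 0, A_y = 106.2 N, B_y = 83.75 N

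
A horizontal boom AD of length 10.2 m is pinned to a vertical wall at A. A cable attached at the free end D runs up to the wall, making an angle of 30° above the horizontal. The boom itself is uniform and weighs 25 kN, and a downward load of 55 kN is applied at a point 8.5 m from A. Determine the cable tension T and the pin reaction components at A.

T = 116.7 kN, A_x = 101.0 kN, A_y = 21.67 kN

ΣM about A: T·sin30°·10.2 − 25·5.1 − 55·8.5 = 0 → T = 595/(10.2·0.5) = 116.667 ≈ 116.7 kN.
ΣF_x = 0: A_x − T·cos30° = 0 → A_x = 116.667 × 0.866025 = 101.0 kN.
ΣF_y = 0: A_y + T·sin30° − 25 − 55 = 0 → A_y = 80 − 116.667 × 0.5 = 21.67 kN.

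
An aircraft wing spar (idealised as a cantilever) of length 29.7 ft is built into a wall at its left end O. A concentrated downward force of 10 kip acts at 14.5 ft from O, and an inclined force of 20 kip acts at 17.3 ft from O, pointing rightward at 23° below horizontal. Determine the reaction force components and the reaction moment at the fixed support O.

ΣF_x = 0: O_x + 20·cos23° = 0 → O_x = -18.41 kip.
ΣF_y = 0: O_y − 10 − 20·sin23° = 0 → O_y = 17.81 kip.
ΣM about O: M_O − 10·14.5 − 20·sin23°·17.3 = 0 → M_O = 280.2 kip·ft.

O_x = -18.41 kip, O_y = 17.81 kip, M_O = 280.2 kip·ft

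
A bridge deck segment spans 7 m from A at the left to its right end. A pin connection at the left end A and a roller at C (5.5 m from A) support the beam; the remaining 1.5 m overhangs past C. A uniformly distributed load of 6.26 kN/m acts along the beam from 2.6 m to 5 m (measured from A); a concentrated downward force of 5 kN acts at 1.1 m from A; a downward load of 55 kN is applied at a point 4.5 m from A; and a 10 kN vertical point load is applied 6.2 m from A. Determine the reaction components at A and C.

Resultant of the distributed load: 6.26 × 2.4 = 15.024 kN at 3.8 m from A.
ΣM about A: C_y·5.5 − (6.26·2.4)·3.8 − 5·1.1 − 55·4.5 − 10·6.2 = 0 → C_y = 372.0912/5.5 = 67.6529 ≈ 67.65 kN.
ΣF_y = 0: A_y + 67.6529 − 6.26·2.4 − 5 − 55 − 10 = 0 → A_y = 17.37 kN.
ΣF_x = 0: no horizontal applied forces, so A_x = 0.

A_x = 0, A_y = 17.37 kN, C_y = 67.65 kN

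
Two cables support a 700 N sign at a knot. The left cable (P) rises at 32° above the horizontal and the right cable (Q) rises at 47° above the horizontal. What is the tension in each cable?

T_P = 486.3 N, T_Q = 604.7 N

ΣF_x = 0: −T_P·cos32° + T_Q·cos47° = 0 → T_Q = 1.24348·T_P.
ΣF_y = 0: T_P·sin32° + T_Q·sin47° = 700.
Substitute: T_P·(0.529919 + 1.24348·0.731354) = 700 → T_P = 486.333 ≈ 486.3 N.
Then T_Q = 1.24348 × 486.333 = 604.7 N.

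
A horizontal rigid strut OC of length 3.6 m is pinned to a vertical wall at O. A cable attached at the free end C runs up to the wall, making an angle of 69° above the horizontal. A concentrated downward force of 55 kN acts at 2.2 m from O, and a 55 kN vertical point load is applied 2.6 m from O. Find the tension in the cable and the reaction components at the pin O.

T = 78.55 kN, O_x = 28.15 kN, O_y = 36.67 kN

ΣM about O: T·sin69°·3.6 − 55·2.2 − 55·2.6 = 0 → T = 264/(3.6·0.93358) = 78.5507 ≈ 78.55 kN.
ΣF_x = 0: O_x − T·cos69° = 0 → O_x = 78.5507 × 0.358368 = 28.15 kN.
ΣF_y = 0: O_y + T·sin69° − 55 − 55 = 0 → O_y = 110 − 78.5507 × 0.93358 = 36.67 kN.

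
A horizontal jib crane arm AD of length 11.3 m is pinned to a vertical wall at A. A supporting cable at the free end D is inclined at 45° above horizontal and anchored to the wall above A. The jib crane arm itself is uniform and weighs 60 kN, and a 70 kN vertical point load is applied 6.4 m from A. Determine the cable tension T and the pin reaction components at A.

T = 98.49 kN, A_x = 69.65 kN, A_y = 60.35 kN

ΣM about A: T·sin45°·11.3 − 60·5.65 − 70·6.4 = 0 → T = 787/(11.3·0.707107) = 98.4943 ≈ 98.49 kN.
ΣF_x = 0: A_x − T·cos45° = 0 → A_x = 98.4943 × 0.707107 = 69.65 kN.
ΣF_y = 0: A_y + T·sin45° − 60 − 70 = 0 → A_y = 130 − 98.4943 × 0.707107 = 60.35 kN.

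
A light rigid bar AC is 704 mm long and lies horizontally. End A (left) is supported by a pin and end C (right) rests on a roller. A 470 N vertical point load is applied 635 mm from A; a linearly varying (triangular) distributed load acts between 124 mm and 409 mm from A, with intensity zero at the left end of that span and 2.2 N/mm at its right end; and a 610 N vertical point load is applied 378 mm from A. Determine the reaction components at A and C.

Resultant of the triangular load: ½ × 2.2 × 285 = 313.5 N, acting at 314 mm from A (one-third of the span from the peak).
Moments about A: C_y·704 − 470·635 − (½·2.2·285)·314 − 610·378 = 0 → C_y = 627469/704 = 891.291 ≈ 891.3 N.
ΣF_y = 0: A_y + 891.291 − 470 − ½·2.2·285 − 610 = 0 → A_y = 502.2 N.
ΣF_x = 0: no horizontal applied forces, so A_x = 0.

A_x = 0, A_y = 502.2 N, C_y = 891.3 N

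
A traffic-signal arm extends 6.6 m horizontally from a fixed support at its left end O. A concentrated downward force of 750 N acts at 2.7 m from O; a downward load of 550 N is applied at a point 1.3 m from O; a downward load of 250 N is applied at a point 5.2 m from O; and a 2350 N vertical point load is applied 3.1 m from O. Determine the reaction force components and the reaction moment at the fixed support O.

ΣF_x = 0: O_x = 0.
ΣF_y = 0: O_y − 750 − 550 − 250 − 2350 = 0 → O_y = 3900 N.
ΣM about O: M_O − 750·2.7 − 550·1.3 − 250·5.2 − 2350·3.1 = 0 → M_O = 11320 N·m.

O_x = 0, O_y = 3900 N, M_O = 11320 N·m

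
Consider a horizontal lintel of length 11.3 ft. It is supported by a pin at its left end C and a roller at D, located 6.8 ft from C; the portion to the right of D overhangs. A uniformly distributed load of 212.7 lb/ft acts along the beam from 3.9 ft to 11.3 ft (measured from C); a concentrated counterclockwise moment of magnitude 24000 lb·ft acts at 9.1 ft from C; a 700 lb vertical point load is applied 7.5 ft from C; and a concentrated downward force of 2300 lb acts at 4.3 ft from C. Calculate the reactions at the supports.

C_x = 0, C_y = 4118 lb, D_y = 456.2 lb

Resultant of the distributed load: 212.7 × 7.4 = 1573.98 lb at 7.6 ft from C.
Taking moments about C: D_y·6.8 − (212.7·7.4)·7.6 + 24000 − 700·7.5 − 2300·4.3 = 0 → D_y = 3102.248/6.8 = 456.213 ≈ 456.2 lb.
ΣF_y = 0: C_y + 456.213 − 212.7·7.4 − 700 − 2300 = 0 → C_y = 4118 lb.
ΣF_x = 0: no horizontal applied forces, so C_x = 0.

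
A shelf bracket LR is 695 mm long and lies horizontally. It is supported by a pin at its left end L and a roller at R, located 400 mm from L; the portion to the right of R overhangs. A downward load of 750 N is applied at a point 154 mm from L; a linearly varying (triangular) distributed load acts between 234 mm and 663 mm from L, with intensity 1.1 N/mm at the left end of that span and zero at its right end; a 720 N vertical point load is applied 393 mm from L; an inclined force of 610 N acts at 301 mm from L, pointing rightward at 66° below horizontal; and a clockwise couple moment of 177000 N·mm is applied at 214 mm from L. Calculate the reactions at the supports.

L_x = -248.1 N, L_y = 182.8 N, R_y = 2080 N

Resultant of the triangular load: ½ × 1.1 × 429 = 235.95 N, acting at 377 mm from L (one-third of the span from the peak).
ΣM about L: R_y·400 − 750·154 − (½·1.1·429)·377 − 720·393 − 610·sin66°·301 − 177000 = 0 → R_y = 832149/400 = 2080.37 ≈ 2080 N.
ΣF_y = 0: L_y + 2080.37 − 750 − ½·1.1·429 − 720 − 610·sin66° = 0 → L_y = 182.8 N.
ΣF_x = 0: L_x + 610·cos66° = 0 → L_x = -248.1 N.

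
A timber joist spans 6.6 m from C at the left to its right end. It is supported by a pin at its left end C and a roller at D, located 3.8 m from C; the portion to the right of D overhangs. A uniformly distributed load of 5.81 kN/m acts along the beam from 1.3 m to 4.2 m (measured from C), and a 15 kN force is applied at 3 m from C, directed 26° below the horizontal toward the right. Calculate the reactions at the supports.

Resultant of the distributed load: 5.81 × 2.9 = 16.849 kN at 2.75 m from C.
Moments about C: D_y·3.8 − (5.81·2.9)·2.75 − 15·sin26°·3 = 0 → D_y = 66.0615/3.8 = 17.3846 ≈ 17.38 kN.
ΣF_y = 0: C_y + 17.3846 − 5.81·2.9 − 15·sin26° = 0 → C_y = 6.040 kN.
ΣF_x = 0: C_x + 15·cos26° = 0 → C_x = -13.48 kN.

C_x = -13.48 kN, C_y = 6.040 kN, D_y = 17.38 kN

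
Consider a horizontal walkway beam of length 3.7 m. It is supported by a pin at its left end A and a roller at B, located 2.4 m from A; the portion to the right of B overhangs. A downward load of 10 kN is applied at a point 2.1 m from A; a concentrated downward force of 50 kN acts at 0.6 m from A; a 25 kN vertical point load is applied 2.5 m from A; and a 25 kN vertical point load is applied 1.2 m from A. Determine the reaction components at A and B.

Moments about A: B_y·2.4 − 10·2.1 − 50·0.6 − 25·2.5 − 25·1.2 = 0 → B_y = 143.5/2.4 = 59.7917 ≈ 59.79 kN.
ΣF_y = 0: A_y + 59.7917 − 10 − 50 − 25 − 25 = 0 → A_y = 50.21 kN.
ΣF_x = 0: no horizontal applied forces, so A_x = 0.

A_x = 0, A_y = 50.21 kN, B_y = 59.79 kN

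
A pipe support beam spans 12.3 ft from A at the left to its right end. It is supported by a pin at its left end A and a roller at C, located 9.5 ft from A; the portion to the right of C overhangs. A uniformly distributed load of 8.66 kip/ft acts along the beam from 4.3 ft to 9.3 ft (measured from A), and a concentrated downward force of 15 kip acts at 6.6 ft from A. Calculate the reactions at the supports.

Resultant of the distributed load: 8.66 × 5 = 43.3 kip at 6.8 ft from A.
ΣM about A: C_y·9.5 − (8.66·5)·6.8 − 15·6.6 = 0 → C_y = 393.44/9.5 = 41.4147 ≈ 41.41 kip.
ΣF_y = 0: A_y + 41.4147 − 8.66·5 − 15 = 0 → A_y = 16.89 kip.
ΣF_x = 0: no horizontal applied forces, so A_x = 0.

A_x = 0, A_y = 16.89 kip, C_y = 41.41 kip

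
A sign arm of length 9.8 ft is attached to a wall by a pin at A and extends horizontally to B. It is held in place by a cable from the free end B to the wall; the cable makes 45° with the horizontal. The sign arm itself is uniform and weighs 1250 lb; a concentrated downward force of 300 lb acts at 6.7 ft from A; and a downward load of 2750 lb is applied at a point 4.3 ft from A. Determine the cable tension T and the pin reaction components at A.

ΣM about A: T·sin45°·9.8 − 1250·4.9 − 300·6.7 − 2750·4.3 = 0 → T = 19960/(9.8·0.707107) = 2880.38 ≈ 2880 lb.
ΣF_x = 0: A_x − T·cos45° = 0 → A_x = 2880.38 × 0.707107 = 2037 lb.
ΣF_y = 0: A_y + T·sin45° − 1250 − 300 − 2750 = 0 → A_y = 4300 − 2880.38 × 0.707107 = 2263 lb.

T = 2880 lb, A_x = 2037 lb, A_y = 2263 lb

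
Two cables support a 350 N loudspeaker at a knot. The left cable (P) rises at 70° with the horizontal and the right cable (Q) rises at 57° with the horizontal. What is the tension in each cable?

T_P = 238.7 N, T_Q = 149.9 N

ΣF_x = 0: −T_P·cos70° + T_Q·cos57° = 0 → T_Q = 0.627976·T_P.
ΣF_y = 0: T_P·sin70° + T_Q·sin57° = 350.
Substitute: T_P·(0.939693 + 0.627976·0.838671) = 350 → T_P = 238.687 ≈ 238.7 N.
Then T_Q = 0.627976 × 238.687 = 149.9 N.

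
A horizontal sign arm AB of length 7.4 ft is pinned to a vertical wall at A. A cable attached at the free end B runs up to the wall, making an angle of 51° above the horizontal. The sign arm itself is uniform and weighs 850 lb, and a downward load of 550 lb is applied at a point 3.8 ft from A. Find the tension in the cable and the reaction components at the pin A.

ΣM about A: T·sin51°·7.4 − 850·3.7 − 550·3.8 = 0 → T = 5235/(7.4·0.777146) = 910.295 ≈ 910.3 lb.
ΣF_x = 0: A_x − T·cos51° = 0 → A_x = 910.295 × 0.62932 = 572.9 lb.
ΣF_y = 0: A_y + T·sin51° − 850 − 550 = 0 → A_y = 1400 − 910.295 × 0.777146 = 692.6 lb.

T = 910.3 lb, A_x = 572.9 lb, A_y = 692.6 lb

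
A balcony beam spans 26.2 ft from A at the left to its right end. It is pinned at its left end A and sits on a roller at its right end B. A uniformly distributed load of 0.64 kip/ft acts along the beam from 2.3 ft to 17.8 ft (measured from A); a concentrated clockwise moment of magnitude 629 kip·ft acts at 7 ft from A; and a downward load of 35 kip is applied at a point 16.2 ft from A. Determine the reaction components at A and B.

Resultant of the distributed load: 0.64 × 15.5 = 9.92 kip at 10.05 ft from A.
ΣM about A: B_y·26.2 − (0.64·15.5)·10.05 − 629 − 35·16.2 = 0 → B_y = 1295.696/26.2 = 49.454 ≈ 49.45 kip.
ΣF_y = 0: A_y + 49.454 − 0.64·15.5 − 35 = 0 → A_y = -4.534 kip.
ΣF_x = 0: no horizontal applied forces, so A_x = 0.

A_x = 0, A_y = -4.534 kip, B_y = 49.45 kip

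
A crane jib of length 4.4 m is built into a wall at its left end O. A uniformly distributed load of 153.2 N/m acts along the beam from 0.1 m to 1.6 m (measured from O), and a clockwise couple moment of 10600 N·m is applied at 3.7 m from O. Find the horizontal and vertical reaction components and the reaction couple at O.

Resultant of the distributed load: 153.2 × 1.5 = 229.8 N at 0.85 m from O.
ΣF_x = 0: O_x = 0.
ΣF_y = 0: O_y − 153.2·1.5 = 0 → O_y = 229.8 N.
ΣM about O: M_O − (153.2·1.5)·0.85 − 10600 = 0 → M_O = 10800 N·m.

O_x = 0, O_y = 229.8 N, M_O = 10800 N·m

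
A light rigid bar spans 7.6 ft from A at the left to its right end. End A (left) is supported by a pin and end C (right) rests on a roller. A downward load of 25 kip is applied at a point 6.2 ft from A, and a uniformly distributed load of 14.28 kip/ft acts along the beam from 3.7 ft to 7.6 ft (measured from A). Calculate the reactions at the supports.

A_x = 0, A_y = 18.89 kip, C_y = 61.80 kip

Resultant of the distributed load: 14.28 × 3.9 = 55.692 kip at 5.65 ft from A.
Taking moments about A: C_y·7.6 − 25·6.2 − (14.28·3.9)·5.65 = 0 → C_y = 469.6598/7.6 = 61.7973 ≈ 61.80 kip.
ΣF_y = 0: A_y + 61.7973 − 25 − 14.28·3.9 = 0 → A_y = 18.89 kip.
ΣF_x = 0: no horizontal applied forces, so A_x = 0.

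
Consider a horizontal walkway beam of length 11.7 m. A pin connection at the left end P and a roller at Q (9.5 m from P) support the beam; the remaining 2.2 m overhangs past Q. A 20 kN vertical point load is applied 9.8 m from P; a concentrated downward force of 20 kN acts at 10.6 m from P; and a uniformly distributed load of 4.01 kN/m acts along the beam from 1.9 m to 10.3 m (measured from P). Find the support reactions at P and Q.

P_x = 0, P_y = 9.108 kN, Q_y = 64.58 kN

Resultant of the distributed load: 4.01 × 8.4 = 33.684 kN at 6.1 m from P.
Moments about P: Q_y·9.5 − 20·9.8 − 20·10.6 − (4.01·8.4)·6.1 = 0 → Q_y = 613.4724/9.5 = 64.576 ≈ 64.58 kN.
ΣF_y = 0: P_y + 64.576 − 20 − 20 − 4.01·8.4 = 0 → P_y = 9.108 kN.
ΣF_x = 0: no horizontal applied forces, so P_x = 0.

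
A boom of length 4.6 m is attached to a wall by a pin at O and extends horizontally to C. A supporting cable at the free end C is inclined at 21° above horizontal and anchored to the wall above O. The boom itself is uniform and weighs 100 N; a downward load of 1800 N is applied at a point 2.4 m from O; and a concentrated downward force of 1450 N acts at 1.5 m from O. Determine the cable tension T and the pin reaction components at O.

ΣM about O: T·sin21°·4.6 − 100·2.3 − 1800·2.4 − 1450·1.5 = 0 → T = 6725/(4.6·0.358368) = 4079.48 ≈ 4079 N.
ΣF_x = 0: O_x − T·cos21° = 0 → O_x = 4079.48 × 0.93358 = 3809 N.
ΣF_y = 0: O_y + T·sin21° − 100 − 1800 − 1450 = 0 → O_y = 3350 − 4079.48 × 0.358368 = 1888 N.

T = 4079 N, O_x = 3809 N, O_y = 1888 N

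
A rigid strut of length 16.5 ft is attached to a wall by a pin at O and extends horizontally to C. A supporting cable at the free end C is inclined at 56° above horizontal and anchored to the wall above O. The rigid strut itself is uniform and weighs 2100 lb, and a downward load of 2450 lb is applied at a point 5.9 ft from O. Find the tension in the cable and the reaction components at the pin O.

ΣM about O: T·sin56°·16.5 − 2100·8.25 − 2450·5.9 = 0 → T = 31780/(16.5·0.829038) = 2323.25 ≈ 2323 lb.
ΣF_x = 0: O_x − T·cos56° = 0 → O_x = 2323.25 × 0.559193 = 1299 lb.
ΣF_y = 0: O_y + T·sin56° − 2100 − 2450 = 0 → O_y = 4550 − 2323.25 × 0.829038 = 2624 lb.

T = 2323 lb, O_x = 1299 lb, O_y = 2624 lb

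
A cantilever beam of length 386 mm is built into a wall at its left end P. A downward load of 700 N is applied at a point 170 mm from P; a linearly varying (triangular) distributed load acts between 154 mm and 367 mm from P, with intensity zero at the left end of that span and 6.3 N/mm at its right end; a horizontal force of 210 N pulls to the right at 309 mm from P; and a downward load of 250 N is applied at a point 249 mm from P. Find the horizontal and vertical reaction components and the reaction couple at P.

P_x = -210.0 N, P_y = 1621 N, M_P = 379900 N·mm

Resultant of the triangular load: ½ × 6.3 × 213 = 670.95 N, acting at 296 mm from P (one-third of the span from the peak).
ΣF_x = 0: P_x + 210 = 0 → P_x = -210.0 N.
ΣF_y = 0: P_y − 700 − ½·6.3·213 − 250 = 0 → P_y = 1621 N.
ΣM about P: M_P − 700·170 − (½·6.3·213)·296 − 250·249 = 0 → M_P = 379900 N·mm.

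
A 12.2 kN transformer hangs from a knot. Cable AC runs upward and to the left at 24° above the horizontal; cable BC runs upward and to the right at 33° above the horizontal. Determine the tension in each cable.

ΣF_x = 0: −T_AC·cos24° + T_BC·cos33° = 0 → T_BC = 1.08928·T_AC.
ΣF_y = 0: T_AC·sin24° + T_BC·sin33° = 12.2.
Substitute: T_AC·(0.406737 + 1.08928·0.544639) = 12.2 → T_AC = 12.20 kN.
Then T_BC = 1.08928 × 12.2 = 13.29 kN.

T_AC = 12.20 kN, T_BC = 13.29 kN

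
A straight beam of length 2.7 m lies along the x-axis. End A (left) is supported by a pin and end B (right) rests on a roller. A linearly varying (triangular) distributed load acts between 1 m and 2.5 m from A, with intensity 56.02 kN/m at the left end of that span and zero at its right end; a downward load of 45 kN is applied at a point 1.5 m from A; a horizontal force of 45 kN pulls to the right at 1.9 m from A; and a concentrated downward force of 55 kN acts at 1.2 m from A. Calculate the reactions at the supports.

A_x = -45.00 kN, A_y = 69.23 kN, B_y = 72.79 kN

Resultant of the triangular load: ½ × 56.02 × 1.5 = 42.015 kN, acting at 1.5 m from A (one-third of the span from the peak).
Moments about A: B_y·2.7 − (½·56.02·1.5)·1.5 − 45·1.5 − 55·1.2 = 0 → B_y = 196.5225/2.7 = 72.7861 ≈ 72.79 kN.
ΣF_y = 0: A_y + 72.7861 − ½·56.02·1.5 − 45 − 55 = 0 → A_y = 69.23 kN.
ΣF_x = 0: A_x + 45 = 0 → A_x = -45.00 kN.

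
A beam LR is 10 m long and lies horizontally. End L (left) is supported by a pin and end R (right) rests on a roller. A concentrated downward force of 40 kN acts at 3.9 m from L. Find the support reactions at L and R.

L_x = 0, L_y = 24.40 kN, R_y = 15.60 kN

Taking moments about L: R_y·10 − 40·3.9 = 0 → R_y = 156/10 = 15.60 kN.
ΣF_y = 0: L_y + 15.6 − 40 = 0 → L_y = 24.40 kN.
ΣF_x = 0: no horizontal applied forces, so L_x = 0.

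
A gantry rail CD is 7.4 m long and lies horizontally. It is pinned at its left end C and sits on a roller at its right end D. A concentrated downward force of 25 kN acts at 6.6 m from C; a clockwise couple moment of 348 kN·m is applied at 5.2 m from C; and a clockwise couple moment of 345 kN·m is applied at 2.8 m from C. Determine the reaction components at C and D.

Taking moments about C: D_y·7.4 − 25·6.6 − 348 − 345 = 0 → D_y = 858/7.4 = 115.946 ≈ 115.9 kN.
ΣF_y = 0: C_y + 115.946 − 25 = 0 → C_y = -90.95 kN.
ΣF_x = 0: no horizontal applied forces, so C_x = 0.

C_x = 0, C_y = -90.95 kN, D_y = 115.9 kN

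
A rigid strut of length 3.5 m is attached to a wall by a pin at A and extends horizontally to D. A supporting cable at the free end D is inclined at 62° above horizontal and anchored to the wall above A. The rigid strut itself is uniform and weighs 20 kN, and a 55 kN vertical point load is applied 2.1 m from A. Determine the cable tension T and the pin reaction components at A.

T = 48.70 kN, A_x = 22.86 kN, A_y = 32.00 kN

ΣM about A: T·sin62°·3.5 − 20·1.75 − 55·2.1 = 0 → T = 150.5/(3.5·0.882948) = 48.7005 ≈ 48.70 kN.
ΣF_x = 0: A_x − T·cos62° = 0 → A_x = 48.7005 × 0.469472 = 22.86 kN.
ΣF_y = 0: A_y + T·sin62° − 20 − 55 = 0 → A_y = 75 − 48.7005 × 0.882948 = 32.00 kN.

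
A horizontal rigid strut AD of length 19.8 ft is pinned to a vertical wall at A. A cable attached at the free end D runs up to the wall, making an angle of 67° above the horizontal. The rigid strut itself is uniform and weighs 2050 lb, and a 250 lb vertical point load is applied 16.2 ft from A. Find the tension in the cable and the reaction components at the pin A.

ΣM about A: T·sin67°·19.8 − 2050·9.9 − 250·16.2 = 0 → T = 24345/(19.8·0.920505) = 1335.73 ≈ 1336 lb.
ΣF_x = 0: A_x − T·cos67° = 0 → A_x = 1335.73 × 0.390731 = 521.9 lb.
ΣF_y = 0: A_y + T·sin67° − 2050 − 250 = 0 → A_y = 2300 − 1335.73 × 0.920505 = 1070 lb.

T = 1336 lb, A_x = 521.9 lb, A_y = 1070 lb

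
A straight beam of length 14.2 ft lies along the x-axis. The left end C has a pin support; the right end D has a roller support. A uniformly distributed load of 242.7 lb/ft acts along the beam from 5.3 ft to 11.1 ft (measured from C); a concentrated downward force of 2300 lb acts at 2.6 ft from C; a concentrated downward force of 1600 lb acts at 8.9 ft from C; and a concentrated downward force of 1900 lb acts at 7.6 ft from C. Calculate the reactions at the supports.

C_x = 0, C_y = 3954 lb, D_y = 3254 lb

Resultant of the distributed load: 242.7 × 5.8 = 1407.66 lb at 8.2 ft from C.
Taking moments about C: D_y·14.2 − (242.7·5.8)·8.2 − 2300·2.6 − 1600·8.9 − 1900·7.6 = 0 → D_y = 46202.812/14.2 = 3253.72 ≈ 3254 lb.
ΣF_y = 0: C_y + 3253.72 − 242.7·5.8 − 2300 − 1600 − 1900 = 0 → C_y = 3954 lb.
ΣF_x = 0: no horizontal applied forces, so C_x = 0.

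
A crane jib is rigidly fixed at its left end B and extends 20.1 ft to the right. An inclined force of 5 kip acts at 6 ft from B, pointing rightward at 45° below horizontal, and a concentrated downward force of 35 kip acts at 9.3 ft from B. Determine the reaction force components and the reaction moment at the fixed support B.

B_x = -3.536 kip, B_y = 38.54 kip, M_B = 346.7 kip·ft

ΣF_x = 0: B_x + 5·cos45° = 0 → B_x = -3.536 kip.
ΣF_y = 0: B_y − 5·sin45° − 35 = 0 → B_y = 38.54 kip.
ΣM about B: M_B − 5·sin45°·6 − 35·9.3 = 0 → M_B = 346.7 kip·ft.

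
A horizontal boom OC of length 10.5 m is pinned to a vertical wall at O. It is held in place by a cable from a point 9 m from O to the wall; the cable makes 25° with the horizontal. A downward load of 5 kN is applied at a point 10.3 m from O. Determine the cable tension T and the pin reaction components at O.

ΣM about O: T·sin25°·9 − 5·10.3 = 0 → T = 51.5/(9·0.422618) = 13.5399 ≈ 13.54 kN.
ΣF_x = 0: O_x − T·cos25° = 0 → O_x = 13.5399 × 0.906308 = 12.27 kN.
ΣF_y = 0: O_y + T·sin25° − 5 = 0 → O_y = 5 − 13.5399 × 0.422618 = -0.7222 kN.

T = 13.54 kN, O_x = 12.27 kN, O_y = -0.7222 kN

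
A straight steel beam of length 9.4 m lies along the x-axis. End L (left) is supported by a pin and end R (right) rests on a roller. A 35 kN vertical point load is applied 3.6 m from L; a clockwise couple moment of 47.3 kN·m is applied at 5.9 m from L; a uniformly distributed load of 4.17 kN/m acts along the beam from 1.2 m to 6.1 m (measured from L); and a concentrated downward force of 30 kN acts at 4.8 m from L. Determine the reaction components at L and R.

L_x = 0, L_y = 43.74 kN, R_y = 41.69 kN

Resultant of the distributed load: 4.17 × 4.9 = 20.433 kN at 3.65 m from L.
ΣM about L: R_y·9.4 − 35·3.6 − 47.3 − (4.17·4.9)·3.65 − 30·4.8 = 0 → R_y = 391.88045/9.4 = 41.6894 ≈ 41.69 kN.
ΣF_y = 0: L_y + 41.6894 − 35 − 4.17·4.9 − 30 = 0 → L_y = 43.74 kN.
ΣF_x = 0: no horizontal applied forces, so L_x = 0.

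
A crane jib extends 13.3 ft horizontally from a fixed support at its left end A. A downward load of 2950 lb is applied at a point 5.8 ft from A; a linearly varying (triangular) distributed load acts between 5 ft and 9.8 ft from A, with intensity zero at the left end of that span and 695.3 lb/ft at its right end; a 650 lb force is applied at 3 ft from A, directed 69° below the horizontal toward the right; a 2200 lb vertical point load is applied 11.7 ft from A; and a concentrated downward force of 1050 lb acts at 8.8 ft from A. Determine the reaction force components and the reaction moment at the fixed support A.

A_x = -232.9 lb, A_y = 8476 lb, M_A = 67590 lb·ft

Resultant of the triangular load: ½ × 695.3 × 4.8 = 1668.72 lb, acting at 8.2 ft from A (one-third of the span from the peak).
ΣF_x = 0: A_x + 650·cos69° = 0 → A_x = -232.9 lb.
ΣF_y = 0: A_y − 2950 − ½·695.3·4.8 − 650·sin69° − 2200 − 1050 = 0 → A_y = 8476 lb.
ΣM about A: M_A − 2950·5.8 − (½·695.3·4.8)·8.2 − 650·sin69°·3 − 2200·11.7 − 1050·8.8 = 0 → M_A = 67590 lb·ft.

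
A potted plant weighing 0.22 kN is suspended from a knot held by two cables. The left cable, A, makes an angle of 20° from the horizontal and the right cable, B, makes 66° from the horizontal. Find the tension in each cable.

ΣF_x = 0: −T_A·cos20° + T_B·cos66° = 0 → T_B = 2.31032·T_A.
ΣF_y = 0: T_A·sin20° + T_B·sin66° = 0.22.
Substitute: T_A·(0.34202 + 2.31032·0.913545) = 0.22 → T_A = 0.0897007 ≈ 0.08970 kN.
Then T_B = 2.31032 × 0.0897007 = 0.2072 kN.

T_A = 0.08970 kN, T_B = 0.2072 kN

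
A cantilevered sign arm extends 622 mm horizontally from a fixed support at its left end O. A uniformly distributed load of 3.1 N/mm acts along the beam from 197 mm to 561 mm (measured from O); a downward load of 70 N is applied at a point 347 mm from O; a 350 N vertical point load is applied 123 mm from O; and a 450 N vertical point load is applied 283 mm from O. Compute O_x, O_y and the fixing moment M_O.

Resultant of the distributed load: 3.1 × 364 = 1128.4 N at 379 mm from O.
ΣF_x = 0: O_x = 0.
ΣF_y = 0: O_y − 3.1·364 − 70 − 350 − 450 = 0 → O_y = 1998 N.
ΣM about O: M_O − (3.1·364)·379 − 70·347 − 350·123 − 450·283 = 0 → M_O = 622400 N·mm.

O_x = 0, O_y = 1998 N, M_O = 622400 N·mm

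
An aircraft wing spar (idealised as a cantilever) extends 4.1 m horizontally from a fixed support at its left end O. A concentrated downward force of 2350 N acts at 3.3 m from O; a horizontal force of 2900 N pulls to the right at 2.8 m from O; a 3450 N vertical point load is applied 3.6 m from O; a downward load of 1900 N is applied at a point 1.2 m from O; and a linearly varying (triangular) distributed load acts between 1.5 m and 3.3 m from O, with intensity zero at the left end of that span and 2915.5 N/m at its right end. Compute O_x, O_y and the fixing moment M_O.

Resultant of the triangular load: ½ × 2915.5 × 1.8 = 2623.95 N, acting at 2.7 m from O (one-third of the span from the peak).
ΣF_x = 0: O_x + 2900 = 0 → O_x = -2900 N.
ΣF_y = 0: O_y − 2350 − 3450 − 1900 − ½·2915.5·1.8 = 0 → O_y = 10320 N.
ΣM about O: M_O − 2350·3.3 − 3450·3.6 − 1900·1.2 − (½·2915.5·1.8)·2.7 = 0 → M_O = 29540 N·m.

O_x = -2900 N, O_y = 10320 N, M_O = 29540 N·m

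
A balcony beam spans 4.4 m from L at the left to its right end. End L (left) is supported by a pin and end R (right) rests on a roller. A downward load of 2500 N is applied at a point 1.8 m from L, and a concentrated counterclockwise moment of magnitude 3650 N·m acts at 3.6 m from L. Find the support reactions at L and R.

L_x = 0, L_y = 2307 N, R_y = 193.2 N

ΣM about L: R_y·4.4 − 2500·1.8 + 3650 = 0 → R_y = 850/4.4 = 193.182 ≈ 193.2 N.
ΣF_y = 0: L_y + 193.182 − 2500 = 0 → L_y = 2307 N.
ΣF_x = 0: no horizontal applied forces, so L_x = 0.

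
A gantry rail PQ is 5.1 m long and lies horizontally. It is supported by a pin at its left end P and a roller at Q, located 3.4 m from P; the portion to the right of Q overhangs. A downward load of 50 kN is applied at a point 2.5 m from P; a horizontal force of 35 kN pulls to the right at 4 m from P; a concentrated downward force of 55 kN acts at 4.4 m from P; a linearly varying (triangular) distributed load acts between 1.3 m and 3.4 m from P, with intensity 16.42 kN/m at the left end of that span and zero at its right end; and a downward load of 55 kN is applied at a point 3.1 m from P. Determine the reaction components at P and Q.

Resultant of the triangular load: ½ × 16.42 × 2.1 = 17.241 kN, acting at 2 m from P (one-third of the span from the peak).
Taking moments about P: Q_y·3.4 − 50·2.5 − 55·4.4 − (½·16.42·2.1)·2 − 55·3.1 = 0 → Q_y = 571.982/3.4 = 168.23 ≈ 168.2 kN.
ΣF_y = 0: P_y + 168.23 − 50 − 55 − ½·16.42·2.1 − 55 = 0 → P_y = 9.011 kN.
ΣF_x = 0: P_x + 35 = 0 → P_x = -35.00 kN.

P_x = -35.00 kN, P_y = 9.011 kN, Q_y = 168.2 kN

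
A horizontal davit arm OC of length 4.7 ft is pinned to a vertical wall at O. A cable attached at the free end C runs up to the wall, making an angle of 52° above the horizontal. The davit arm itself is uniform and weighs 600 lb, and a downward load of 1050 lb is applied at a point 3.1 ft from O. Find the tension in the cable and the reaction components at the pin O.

ΣM about O: T·sin52°·4.7 − 600·2.35 − 1050·3.1 = 0 → T = 4665/(4.7·0.788011) = 1259.57 ≈ 1260 lb.
ΣF_x = 0: O_x − T·cos52° = 0 → O_x = 1259.57 × 0.615661 = 775.5 lb.
ΣF_y = 0: O_y + T·sin52° − 600 − 1050 = 0 → O_y = 1650 − 1259.57 × 0.788011 = 657.4 lb.

T = 1260 lb, O_x = 775.5 lb, O_y = 657.4 lb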